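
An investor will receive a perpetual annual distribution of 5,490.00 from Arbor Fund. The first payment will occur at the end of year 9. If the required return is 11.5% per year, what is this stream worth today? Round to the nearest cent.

Value at end of year 8: C / r = 5,490.00 / 0.115 = 47,739.1304
Discount to today: PV = 47,739.1304 / (1 + 0.115)^8 = 47,739.1304 / 2.388905 = 19,983.68

19983.68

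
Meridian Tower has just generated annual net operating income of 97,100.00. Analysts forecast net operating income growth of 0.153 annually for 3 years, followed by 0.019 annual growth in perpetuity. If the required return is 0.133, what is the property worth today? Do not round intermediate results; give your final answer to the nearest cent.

1216422.77

D_1 = 111956.30000
D_2 = 129085.61390
D_3 = 148835.71283
Terminal value at year 3: TV = D_3×(1+g_2)/(r−g_2) = 151663.59137/0.114 = 1330382.38044
P_0 = D_1/(1+r)^1 + D_2/(1+r)^2 + D_3/(1+r)^3 + TV/(1+r)^3
    = 98814.03354 + 100558.32363 + 102333.40436 + 914717.00918 = 1216422.77071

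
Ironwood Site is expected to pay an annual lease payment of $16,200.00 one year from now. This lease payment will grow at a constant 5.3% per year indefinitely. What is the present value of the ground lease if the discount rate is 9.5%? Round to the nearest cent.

Growing perpetuity: P = D₁ / (r − g) = $16,200.0000 / (0.095 − 0.053) = $385,714.29

$385714.29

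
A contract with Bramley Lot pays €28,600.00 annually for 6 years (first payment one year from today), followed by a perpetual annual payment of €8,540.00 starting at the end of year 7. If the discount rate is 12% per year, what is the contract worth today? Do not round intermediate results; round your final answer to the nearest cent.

PV of 6-year annuity: €28,600.00 × [1 − (1+0.12)^−6] / 0.12 = 117586.24945
Perpetuity value at year 6: €8,540.00 / 0.12 = 71166.66667
PV of perpetuity: 71166.66667 / (1+0.12)^6 = 36055.24812
Total PV = 117586.24945 + 36055.24812 = 153641.49758

€153641.50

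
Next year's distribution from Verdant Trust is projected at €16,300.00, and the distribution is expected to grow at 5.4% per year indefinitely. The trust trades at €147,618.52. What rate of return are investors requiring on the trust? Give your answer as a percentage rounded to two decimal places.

P = D₁/(r − g) ⇒ r = D₁/P + g = €16,300.0000/€147,618.52 + 0.054 = 0.110420 + 0.054 = 0.164420

16.44%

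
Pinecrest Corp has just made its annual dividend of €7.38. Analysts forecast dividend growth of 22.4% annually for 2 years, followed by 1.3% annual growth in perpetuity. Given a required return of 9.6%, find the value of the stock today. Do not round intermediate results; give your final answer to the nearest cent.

D_1 = 9.03312
D_2 = 11.05654
Terminal value at year 2: TV = D_2×(1+g_2)/(r−g_2) = 11.20027/0.083 = 134.94306
P_0 = D_1/(1+r)^1 + D_2/(1+r)^2 + TV/(1+r)^2
    = 8.24190 + 9.20446 + 112.33871 = 129.78507

€129.79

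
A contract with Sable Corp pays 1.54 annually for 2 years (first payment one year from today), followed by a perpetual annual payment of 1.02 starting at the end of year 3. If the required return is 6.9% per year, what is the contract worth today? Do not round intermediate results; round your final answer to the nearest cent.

15.72

PV of 2-year annuity: 1.54 × [1 − (1+0.069)^−2] / 0.069 = 2.78821
Perpetuity value at year 2: 1.02 / 0.069 = 14.78261
PV of perpetuity: 14.78261 / (1+0.069)^2 = 12.93587
Total PV = 2.78821 + 12.93587 = 15.72408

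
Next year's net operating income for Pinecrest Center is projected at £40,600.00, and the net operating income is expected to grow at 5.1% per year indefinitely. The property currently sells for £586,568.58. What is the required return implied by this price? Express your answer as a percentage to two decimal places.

P = D₁/(r − g) ⇒ r = D₁/P + g = £40,600.0000/£586,568.58 + 0.051 = 0.069216 + 0.051 = 0.120216

12.02%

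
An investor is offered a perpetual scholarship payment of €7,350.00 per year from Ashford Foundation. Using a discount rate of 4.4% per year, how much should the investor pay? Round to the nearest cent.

Level perpetuity: PV = C / r = €7,350.00 / 0.044 = €167,045.45

€167045.45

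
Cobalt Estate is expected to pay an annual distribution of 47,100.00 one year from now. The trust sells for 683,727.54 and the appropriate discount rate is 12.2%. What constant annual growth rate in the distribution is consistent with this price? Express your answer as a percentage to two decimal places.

5.31%

P = D₁/(r−g) ⇒ g = r − D₁/P = 0.122 − 47,100.00/683,727.54 = 0.053113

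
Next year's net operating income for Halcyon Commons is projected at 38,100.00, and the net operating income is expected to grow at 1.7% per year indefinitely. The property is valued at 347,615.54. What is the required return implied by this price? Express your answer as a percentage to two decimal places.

P = D₁/(r − g) ⇒ r = D₁/P + g = 38,100.0000/347,615.54 + 0.017 = 0.109604 + 0.017 = 0.126604

12.66%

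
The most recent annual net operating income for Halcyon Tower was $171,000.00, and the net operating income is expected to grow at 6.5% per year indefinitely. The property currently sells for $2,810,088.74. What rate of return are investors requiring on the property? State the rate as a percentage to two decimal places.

12.98%

D₁ = $171,000.00 × 1.065 = $182,115.0000
P = D₁/(r − g) ⇒ r = D₁/P + g = $182,115.0000/$2,810,088.74 + 0.065 = 0.064808 + 0.065 = 0.129808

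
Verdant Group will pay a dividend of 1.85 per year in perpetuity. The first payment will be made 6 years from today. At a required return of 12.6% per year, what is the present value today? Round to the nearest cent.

Value at end of year 5: C / r = 1.85 / 0.126 = 14.6825
Discount to today: PV = 14.6825 / (1 + 0.126)^5 = 14.6825 / 1.810056 = 8.11

8.11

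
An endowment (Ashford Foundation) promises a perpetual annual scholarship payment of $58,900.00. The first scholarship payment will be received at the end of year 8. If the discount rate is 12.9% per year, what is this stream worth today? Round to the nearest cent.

Value at end of year 7: C / r = $58,900.00 / 0.129 = $456,589.1473
Discount to today: PV = $456,589.1473 / (1 + 0.129)^7 = $456,589.1473 / 2.338070 = $195,284.60

$195284.60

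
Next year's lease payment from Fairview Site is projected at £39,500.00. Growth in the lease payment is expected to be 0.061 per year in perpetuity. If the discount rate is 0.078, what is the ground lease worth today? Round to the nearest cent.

£2323529.41

Growing perpetuity: P = D₁ / (r − g) = £39,500.0000 / (0.078 − 0.061) = £2,323,529.41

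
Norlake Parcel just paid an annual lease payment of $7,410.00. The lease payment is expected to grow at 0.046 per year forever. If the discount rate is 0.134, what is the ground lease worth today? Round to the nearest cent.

$88077.95

D₁ = D₀ × (1 + g) = $7,410.00 × 1.046 = $7,750.8600
Growing perpetuity: P = D₁ / (r − g) = $7,750.8600 / (0.134 − 0.046) = $88,077.95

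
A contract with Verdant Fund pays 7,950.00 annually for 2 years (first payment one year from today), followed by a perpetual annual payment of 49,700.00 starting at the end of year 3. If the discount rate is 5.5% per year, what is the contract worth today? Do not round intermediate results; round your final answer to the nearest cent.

PV of 2-year annuity: 7,950.00 × [1 − (1+0.055)^−2] / 0.055 = 14678.24173
Perpetuity value at year 2: 49,700.00 / 0.055 = 903636.36364
PV of perpetuity: 903636.36364 / (1+0.055)^2 = 811874.27384
Total PV = 14678.24173 + 811874.27384 = 826552.51556

826552.52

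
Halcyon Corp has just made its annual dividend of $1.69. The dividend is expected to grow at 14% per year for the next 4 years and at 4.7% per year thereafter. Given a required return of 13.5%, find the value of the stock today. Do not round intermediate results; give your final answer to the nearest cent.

D_1 = 1.92660
D_2 = 2.19632
D_3 = 2.50381
D_4 = 2.85434
Terminal value at year 4: TV = D_4×(1+g_2)/(r−g_2) = 2.98850/0.088 = 33.96019
P_0 = D_1/(1+r)^1 + D_2/(1+r)^2 + D_3/(1+r)^3 + D_4/(1+r)^4 + TV/(1+r)^4
    = 1.69744 + 1.70492 + 1.71243 + 1.71998 + 20.46382 = 27.29860

$27.30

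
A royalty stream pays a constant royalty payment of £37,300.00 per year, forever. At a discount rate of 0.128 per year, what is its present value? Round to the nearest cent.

£291406.25

Level perpetuity: PV = C / r = £37,300.00 / 0.128 = £291,406.25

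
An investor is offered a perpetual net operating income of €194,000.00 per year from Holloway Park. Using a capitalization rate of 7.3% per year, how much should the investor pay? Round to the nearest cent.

Level perpetuity: PV = C / r = €194,000.00 / 0.073 = €2,657,534.25

€2657534.25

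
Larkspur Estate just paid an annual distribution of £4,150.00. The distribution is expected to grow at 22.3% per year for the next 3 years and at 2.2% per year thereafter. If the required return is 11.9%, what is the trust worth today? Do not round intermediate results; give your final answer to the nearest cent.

£71995.19

D_1 = 5075.45000
D_2 = 6207.27535
D_3 = 7591.49775
Terminal value at year 3: TV = D_3×(1+g_2)/(r−g_2) = 7758.51070/0.097 = 79984.64643
P_0 = D_1/(1+r)^1 + D_2/(1+r)^2 + D_3/(1+r)^3 + TV/(1+r)^3
    = 4535.70152 + 4957.25019 + 5417.97764 + 57084.25924 = 71995.18858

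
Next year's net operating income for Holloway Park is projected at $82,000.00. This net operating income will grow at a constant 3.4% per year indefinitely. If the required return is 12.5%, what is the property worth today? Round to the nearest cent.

$901098.90

Growing perpetuity: P = D₁ / (r − g) = $82,000.0000 / (0.125 − 0.034) = $901,098.90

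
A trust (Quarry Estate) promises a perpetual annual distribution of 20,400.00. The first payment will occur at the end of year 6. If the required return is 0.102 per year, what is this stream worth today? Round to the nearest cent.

123061.45

Value at end of year 5: C / r = 20,400.00 / 0.102 = 200,000.0000
Discount to today: PV = 200,000.0000 / (1 + 0.102)^5 = 200,000.0000 / 1.625204 = 123,061.45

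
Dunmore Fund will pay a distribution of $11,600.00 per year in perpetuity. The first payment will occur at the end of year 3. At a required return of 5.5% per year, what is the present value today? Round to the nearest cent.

Value at end of year 2: C / r = $11,600.00 / 0.055 = $210,909.0909
Discount to today: PV = $210,909.0909 / (1 + 0.055)^2 = $210,909.0909 / 1.113025 = $189,491.78

$189491.78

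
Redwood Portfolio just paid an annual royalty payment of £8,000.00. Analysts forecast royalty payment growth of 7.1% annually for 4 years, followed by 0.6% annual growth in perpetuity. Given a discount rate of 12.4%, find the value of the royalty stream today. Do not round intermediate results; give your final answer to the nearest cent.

D_1 = 8568.00000
D_2 = 9176.32800
D_3 = 9827.84729
D_4 = 10525.62445
Terminal value at year 4: TV = D_4×(1+g_2)/(r−g_2) = 10588.77819/0.118 = 89735.40841
P_0 = D_1/(1+r)^1 + D_2/(1+r)^2 + D_3/(1+r)^3 + D_4/(1+r)^4 + TV/(1+r)^4
    = 7622.77580 + 7263.33886 + 6920.85047 + 6594.51143 + 56221.00423 = 84622.48079

£84622.48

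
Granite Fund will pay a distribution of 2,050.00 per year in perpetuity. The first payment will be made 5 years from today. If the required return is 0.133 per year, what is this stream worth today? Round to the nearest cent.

Value at end of year 4: C / r = 2,050.00 / 0.133 = 15,413.5338
Discount to today: PV = 15,413.5338 / (1 + 0.133)^4 = 15,413.5338 / 1.647857 = 9,353.68

9353.68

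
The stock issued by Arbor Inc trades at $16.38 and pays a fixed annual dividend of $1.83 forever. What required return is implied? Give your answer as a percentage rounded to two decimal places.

P = C/r ⇒ r = C/P = $1.83/$16.38 = 0.111722

11.17%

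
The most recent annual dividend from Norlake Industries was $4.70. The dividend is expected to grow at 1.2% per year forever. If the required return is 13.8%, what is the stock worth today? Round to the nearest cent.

$37.75

D₁ = D₀ × (1 + g) = $4.70 × 1.012 = $4.7564
Growing perpetuity: P = D₁ / (r − g) = $4.7564 / (0.138 − 0.012) = $37.75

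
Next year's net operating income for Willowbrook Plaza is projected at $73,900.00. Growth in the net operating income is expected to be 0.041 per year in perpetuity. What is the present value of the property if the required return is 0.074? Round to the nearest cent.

Growing perpetuity: P = D₁ / (r − g) = $73,900.0000 / (0.074 − 0.041) = $2,239,393.94

$2239393.94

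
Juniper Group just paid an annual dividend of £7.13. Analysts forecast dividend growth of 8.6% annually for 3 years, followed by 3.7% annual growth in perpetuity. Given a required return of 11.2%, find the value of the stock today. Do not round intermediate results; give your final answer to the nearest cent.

D_1 = 7.74318
D_2 = 8.40909
D_3 = 9.13228
Terminal value at year 3: TV = D_3×(1+g_2)/(r−g_2) = 9.47017/0.075 = 126.26893
P_0 = D_1/(1+r)^1 + D_2/(1+r)^2 + D_3/(1+r)^3 + TV/(1+r)^3
    = 6.96329 + 6.80048 + 6.64148 + 91.82948 = 112.23473

£112.23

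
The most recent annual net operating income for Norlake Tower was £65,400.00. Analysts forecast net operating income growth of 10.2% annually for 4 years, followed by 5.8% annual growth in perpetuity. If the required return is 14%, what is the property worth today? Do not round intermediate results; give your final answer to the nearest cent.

D_1 = 72070.80000
D_2 = 79422.02160
D_3 = 87523.06780
D_4 = 96450.42072
Terminal value at year 4: TV = D_4×(1+g_2)/(r−g_2) = 102044.54512/0.082 = 1244445.67221
P_0 = D_1/(1+r)^1 + D_2/(1+r)^2 + D_3/(1+r)^3 + D_4/(1+r)^4 + TV/(1+r)^4
    = 63220.00000 + 61112.66667 + 59075.57778 + 57106.39185 + 736811.73877 = 977326.37507

£977326.38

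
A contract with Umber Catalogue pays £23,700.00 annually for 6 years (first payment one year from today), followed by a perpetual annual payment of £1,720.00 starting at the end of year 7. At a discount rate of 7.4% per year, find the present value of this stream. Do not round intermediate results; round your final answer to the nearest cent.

PV of 6-year annuity: £23,700.00 × [1 − (1+0.074)^−6] / 0.074 = 111585.41230
Perpetuity value at year 6: £1,720.00 / 0.074 = 23243.24324
PV of perpetuity: 23243.24324 / (1+0.074)^6 = 15145.06142
Total PV = 111585.41230 + 15145.06142 = 126730.47372

£126730.47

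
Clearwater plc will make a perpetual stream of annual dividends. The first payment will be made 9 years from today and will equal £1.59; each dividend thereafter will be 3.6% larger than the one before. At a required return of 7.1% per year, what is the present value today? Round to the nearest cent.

£26.24

Value at end of year 8: C₁ / (r − g) = £1.59 / (0.071 − 0.036) = £45.4286
Discount to today: PV = £45.4286 / (1 + 0.071)^8 = £45.4286 / 1.731075 = £26.24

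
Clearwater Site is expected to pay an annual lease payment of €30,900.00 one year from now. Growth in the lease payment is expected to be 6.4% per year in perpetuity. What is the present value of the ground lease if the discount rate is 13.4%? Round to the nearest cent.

Growing perpetuity: P = D₁ / (r − g) = €30,900.0000 / (0.134 − 0.064) = €441,428.57

€441428.57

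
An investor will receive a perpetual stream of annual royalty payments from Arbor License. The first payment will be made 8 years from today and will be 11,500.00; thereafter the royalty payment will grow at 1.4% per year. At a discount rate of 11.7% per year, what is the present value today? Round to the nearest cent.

51462.21

Value at end of year 7: C₁ / (r − g) = 11,500.00 / (0.117 − 0.014) = 111,650.4854
Discount to today: PV = 111,650.4854 / (1 + 0.117)^7 = 111,650.4854 / 2.169563 = 51,462.21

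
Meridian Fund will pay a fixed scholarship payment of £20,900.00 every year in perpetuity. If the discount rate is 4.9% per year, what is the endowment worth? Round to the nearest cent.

Level perpetuity: PV = C / r = £20,900.00 / 0.049 = £426,530.61

£426530.61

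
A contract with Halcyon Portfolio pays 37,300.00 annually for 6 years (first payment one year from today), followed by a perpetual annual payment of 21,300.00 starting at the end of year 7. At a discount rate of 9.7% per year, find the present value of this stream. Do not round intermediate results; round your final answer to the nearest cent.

289888.73

PV of 6-year annuity: 37,300.00 × [1 − (1+0.097)^−6] / 0.097 = 163889.43552
Perpetuity value at year 6: 21,300.00 / 0.097 = 219587.62887
PV of perpetuity: 219587.62887 / (1+0.097)^6 = 125999.29169
Total PV = 163889.43552 + 125999.29169 = 289888.72721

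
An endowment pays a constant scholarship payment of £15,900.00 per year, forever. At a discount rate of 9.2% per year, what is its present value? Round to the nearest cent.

£172826.09

Level perpetuity: PV = C / r = £15,900.00 / 0.092 = £172,826.09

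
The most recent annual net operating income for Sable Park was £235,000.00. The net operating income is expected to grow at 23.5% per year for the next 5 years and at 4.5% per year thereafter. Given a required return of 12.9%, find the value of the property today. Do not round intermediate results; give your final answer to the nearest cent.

D_1 = 290225.00000
D_2 = 358427.87500
D_3 = 442658.42562
D_4 = 546683.15565
D_5 = 675153.69722
Terminal value at year 5: TV = D_5×(1+g_2)/(r−g_2) = 705535.61360/0.084 = 8399233.49523
P_0 = D_1/(1+r)^1 + D_2/(1+r)^2 + D_3/(1+r)^3 + D_4/(1+r)^4 + D_5/(1+r)^5 + TV/(1+r)^5
    = 257063.77325 + 281199.07880 + 307600.40949 + 336480.51880 + 368072.13527 + 4578992.63516 = 6129408.55077

£6129408.55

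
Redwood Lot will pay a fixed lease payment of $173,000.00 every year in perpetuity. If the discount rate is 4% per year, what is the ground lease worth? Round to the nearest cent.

$4325000.00

Level perpetuity: PV = C / r = $173,000.00 / 0.04 = $4,325,000.00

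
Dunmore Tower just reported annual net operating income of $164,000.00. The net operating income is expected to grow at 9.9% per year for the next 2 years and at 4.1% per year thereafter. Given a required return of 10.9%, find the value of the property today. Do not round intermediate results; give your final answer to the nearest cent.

$2789150.43

D_1 = 180236.00000
D_2 = 198079.36400
Terminal value at year 2: TV = D_2×(1+g_2)/(r−g_2) = 206200.61792/0.068 = 3032362.02829
P_0 = D_1/(1+r)^1 + D_2/(1+r)^2 + TV/(1+r)^2
    = 162521.19026 + 161055.71515 + 2465573.52158 = 2789150.42699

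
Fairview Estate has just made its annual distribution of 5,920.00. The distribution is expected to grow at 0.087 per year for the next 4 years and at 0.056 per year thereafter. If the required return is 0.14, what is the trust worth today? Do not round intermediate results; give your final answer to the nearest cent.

D_1 = 6435.04000
D_2 = 6994.88848
D_3 = 7603.44378
D_4 = 8264.94339
Terminal value at year 4: TV = D_4×(1+g_2)/(r−g_2) = 8727.78022/0.084 = 103902.14543
P_0 = D_1/(1+r)^1 + D_2/(1+r)^2 + D_3/(1+r)^3 + D_4/(1+r)^4 + TV/(1+r)^4
    = 5644.77193 + 5382.33955 + 5132.10798 + 4893.50997 + 61518.41109 = 82571.14051

82571.14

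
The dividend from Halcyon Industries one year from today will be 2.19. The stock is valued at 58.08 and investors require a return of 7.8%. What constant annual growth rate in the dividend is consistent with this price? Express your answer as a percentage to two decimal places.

4.03%

P = D₁/(r−g) ⇒ g = r − D₁/P = 0.078 − 2.19/58.08 = 0.040293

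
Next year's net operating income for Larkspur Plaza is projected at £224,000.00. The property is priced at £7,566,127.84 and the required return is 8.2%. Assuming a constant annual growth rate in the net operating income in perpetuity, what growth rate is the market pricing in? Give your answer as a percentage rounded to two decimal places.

P = D₁/(r−g) ⇒ g = r − D₁/P = 0.082 − £224,000.00/£7,566,127.84 = 0.052394

5.24%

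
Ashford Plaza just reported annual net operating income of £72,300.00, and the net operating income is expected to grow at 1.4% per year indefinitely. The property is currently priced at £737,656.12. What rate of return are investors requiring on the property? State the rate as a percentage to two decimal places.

11.34%

D₁ = £72,300.00 × 1.014 = £73,312.2000
P = D₁/(r − g) ⇒ r = D₁/P + g = £73,312.2000/£737,656.12 + 0.014 = 0.099385 + 0.014 = 0.113385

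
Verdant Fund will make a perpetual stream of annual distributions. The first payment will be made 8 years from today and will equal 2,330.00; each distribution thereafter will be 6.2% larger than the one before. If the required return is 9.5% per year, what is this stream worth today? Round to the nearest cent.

37406.16

Value at end of year 7: C₁ / (r − g) = 2,330.00 / (0.095 − 0.062) = 70,606.0606
Discount to today: PV = 70,606.0606 / (1 + 0.095)^7 = 70,606.0606 / 1.887552 = 37,406.16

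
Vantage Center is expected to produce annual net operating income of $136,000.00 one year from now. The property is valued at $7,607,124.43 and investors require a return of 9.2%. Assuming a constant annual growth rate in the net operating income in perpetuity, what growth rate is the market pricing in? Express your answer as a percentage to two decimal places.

P = D₁/(r−g) ⇒ g = r − D₁/P = 0.092 − $136,000.00/$7,607,124.43 = 0.074122

7.41%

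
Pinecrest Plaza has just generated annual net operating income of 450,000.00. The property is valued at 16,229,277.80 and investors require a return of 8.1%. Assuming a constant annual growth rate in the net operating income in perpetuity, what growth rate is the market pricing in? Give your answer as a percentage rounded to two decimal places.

5.18%

P = D₀(1+g)/(r−g) ⇒ P(r−g) = D₀(1+g) ⇒ g(P+D₀) = P·r − D₀
g = (P·r − D₀)/(P + D₀) = (16,229,277.80×0.081 − 450,000.00) / (16,229,277.80 + 450,000.00) = 0.051835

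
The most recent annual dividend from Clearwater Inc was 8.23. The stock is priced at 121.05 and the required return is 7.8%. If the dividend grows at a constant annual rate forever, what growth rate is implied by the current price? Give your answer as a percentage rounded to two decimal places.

0.94%

P = D₀(1+g)/(r−g) ⇒ P(r−g) = D₀(1+g) ⇒ g(P+D₀) = P·r − D₀
g = (P·r − D₀)/(P + D₀) = (121.05×0.078 − 8.23) / (121.05 + 8.23) = 0.009374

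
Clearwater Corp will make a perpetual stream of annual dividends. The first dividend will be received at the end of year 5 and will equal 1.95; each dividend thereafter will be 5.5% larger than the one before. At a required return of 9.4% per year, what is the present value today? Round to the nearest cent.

Value at end of year 4: C₁ / (r − g) = 1.95 / (0.094 − 0.055) = 50.0000
Discount to today: PV = 50.0000 / (1 + 0.094)^4 = 50.0000 / 1.432416 = 34.91

34.91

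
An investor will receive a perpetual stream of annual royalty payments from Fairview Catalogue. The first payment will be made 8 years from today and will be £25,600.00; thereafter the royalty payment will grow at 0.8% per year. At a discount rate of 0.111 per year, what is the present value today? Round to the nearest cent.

£118960.92

Value at end of year 7: C₁ / (r − g) = £25,600.00 / (0.111 − 0.008) = £248,543.6893
Discount to today: PV = £248,543.6893 / (1 + 0.111)^7 = £248,543.6893 / 2.089288 = £118,960.92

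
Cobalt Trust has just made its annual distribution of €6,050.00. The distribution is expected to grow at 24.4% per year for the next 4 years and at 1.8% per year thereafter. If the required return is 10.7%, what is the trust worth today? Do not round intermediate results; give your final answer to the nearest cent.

D_1 = 7526.20000
D_2 = 9362.59280
D_3 = 11647.06544
D_4 = 14488.94941
Terminal value at year 4: TV = D_4×(1+g_2)/(r−g_2) = 14749.75050/0.089 = 165727.53372
P_0 = D_1/(1+r)^1 + D_2/(1+r)^2 + D_3/(1+r)^3 + D_4/(1+r)^4 + TV/(1+r)^4
    = 6798.73532 + 7640.13256 + 8585.65935 + 9648.20256 + 110358.09216 = 143030.82194

€143030.82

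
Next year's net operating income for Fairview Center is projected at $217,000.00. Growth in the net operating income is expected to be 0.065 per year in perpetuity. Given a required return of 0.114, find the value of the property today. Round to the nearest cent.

$4428571.43

Growing perpetuity: P = D₁ / (r − g) = $217,000.0000 / (0.114 − 0.065) = $4,428,571.43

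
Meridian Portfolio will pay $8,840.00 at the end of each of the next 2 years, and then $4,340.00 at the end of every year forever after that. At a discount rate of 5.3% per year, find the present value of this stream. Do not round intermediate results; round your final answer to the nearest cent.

$90218.71

PV of 2-year annuity: $8,840.00 × [1 − (1+0.053)^−2] / 0.053 = 16367.57999
Perpetuity value at year 2: $4,340.00 / 0.053 = 81886.79245
PV of perpetuity: 81886.79245 / (1+0.053)^2 = 73851.12535
Total PV = 16367.57999 + 73851.12535 = 90218.70534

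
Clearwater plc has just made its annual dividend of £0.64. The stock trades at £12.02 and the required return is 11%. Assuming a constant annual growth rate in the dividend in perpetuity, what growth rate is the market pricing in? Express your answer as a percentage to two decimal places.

5.39%

P = D₀(1+g)/(r−g) ⇒ P(r−g) = D₀(1+g) ⇒ g(P+D₀) = P·r − D₀
g = (P·r − D₀)/(P + D₀) = (£12.02×0.11 − £0.64) / (£12.02 + £0.64) = 0.053886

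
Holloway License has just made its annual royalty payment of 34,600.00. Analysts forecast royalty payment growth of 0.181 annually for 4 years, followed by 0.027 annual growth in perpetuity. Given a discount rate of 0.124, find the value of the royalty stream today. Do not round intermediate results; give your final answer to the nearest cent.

D_1 = 40862.60000
D_2 = 48258.73060
D_3 = 56993.56084
D_4 = 67309.39535
Terminal value at year 4: TV = D_4×(1+g_2)/(r−g_2) = 69126.74902/0.097 = 712646.89716
P_0 = D_1/(1+r)^1 + D_2/(1+r)^2 + D_3/(1+r)^3 + D_4/(1+r)^4 + TV/(1+r)^4
    = 36354.62633 + 38198.23283 + 40135.33183 + 42170.66449 + 446487.34465 = 603346.20013

603346.20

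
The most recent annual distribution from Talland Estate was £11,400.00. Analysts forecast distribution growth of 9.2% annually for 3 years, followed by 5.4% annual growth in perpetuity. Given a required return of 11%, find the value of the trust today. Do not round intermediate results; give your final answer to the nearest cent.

£237397.13

D_1 = 12448.80000
D_2 = 13594.08960
D_3 = 14844.74584
Terminal value at year 3: TV = D_3×(1+g_2)/(r−g_2) = 15646.36212/0.056 = 279399.32355
P_0 = D_1/(1+r)^1 + D_2/(1+r)^2 + D_3/(1+r)^3 + TV/(1+r)^3
    = 11215.13514 + 11033.26808 + 10854.35022 + 204294.37732 = 237397.13075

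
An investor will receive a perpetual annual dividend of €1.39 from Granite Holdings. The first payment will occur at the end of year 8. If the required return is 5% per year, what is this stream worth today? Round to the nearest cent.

Value at end of year 7: C / r = €1.39 / 0.05 = €27.8000
Discount to today: PV = €27.8000 / (1 + 0.05)^7 = €27.8000 / 1.407100 = €19.76

€19.76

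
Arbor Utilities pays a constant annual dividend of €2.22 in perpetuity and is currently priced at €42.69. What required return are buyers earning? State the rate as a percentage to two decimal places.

5.20%

P = C/r ⇒ r = C/P = €2.22/€42.69 = 0.052003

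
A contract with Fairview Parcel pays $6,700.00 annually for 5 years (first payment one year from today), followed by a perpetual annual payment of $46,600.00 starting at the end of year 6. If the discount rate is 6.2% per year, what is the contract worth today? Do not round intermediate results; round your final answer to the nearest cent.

PV of 5-year annuity: $6,700.00 × [1 − (1+0.062)^−5] / 0.062 = 28069.94222
Perpetuity value at year 5: $46,600.00 / 0.062 = 751612.90323
PV of perpetuity: 751612.90323 / (1+0.062)^5 = 556380.17077
Total PV = 28069.94222 + 556380.17077 = 584450.11299

$584450.11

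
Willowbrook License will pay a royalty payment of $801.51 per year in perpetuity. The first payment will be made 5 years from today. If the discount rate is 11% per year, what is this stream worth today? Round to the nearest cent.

$4799.81

Value at end of year 4: C / r = $801.51 / 0.11 = $7,286.4545
Discount to today: PV = $7,286.4545 / (1 + 0.11)^4 = $7,286.4545 / 1.518070 = $4,799.81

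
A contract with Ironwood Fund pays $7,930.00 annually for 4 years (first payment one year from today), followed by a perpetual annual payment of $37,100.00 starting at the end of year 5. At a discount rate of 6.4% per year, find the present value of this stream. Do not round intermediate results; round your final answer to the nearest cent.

PV of 4-year annuity: $7,930.00 × [1 − (1+0.064)^−4] / 0.064 = 27228.46281
Perpetuity value at year 4: $37,100.00 / 0.064 = 579687.50000
PV of perpetuity: 579687.50000 / (1+0.064)^4 = 452300.87071
Total PV = 27228.46281 + 452300.87071 = 479529.33352

$479529.33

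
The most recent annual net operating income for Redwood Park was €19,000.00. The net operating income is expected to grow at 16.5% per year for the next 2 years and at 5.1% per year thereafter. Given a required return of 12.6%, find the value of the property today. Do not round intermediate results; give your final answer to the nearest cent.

D_1 = 22135.00000
D_2 = 25787.27500
Terminal value at year 2: TV = D_2×(1+g_2)/(r−g_2) = 27102.42603/0.075 = 361365.68033
P_0 = D_1/(1+r)^1 + D_2/(1+r)^2 + TV/(1+r)^2
    = 19658.08171 + 20338.95665 + 285016.57917 = 325013.61753

€325013.62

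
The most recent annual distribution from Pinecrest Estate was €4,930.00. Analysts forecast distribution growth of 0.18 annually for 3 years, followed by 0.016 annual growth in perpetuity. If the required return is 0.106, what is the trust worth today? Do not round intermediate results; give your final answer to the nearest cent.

D_1 = 5817.40000
D_2 = 6864.53200
D_3 = 8100.14776
Terminal value at year 3: TV = D_3×(1+g_2)/(r−g_2) = 8229.75012/0.09 = 91441.66805
P_0 = D_1/(1+r)^1 + D_2/(1+r)^2 + D_3/(1+r)^3 + TV/(1+r)^3
    = 5259.85533 + 5611.78056 + 5987.25231 + 67589.42609 = 84448.31429

€84448.31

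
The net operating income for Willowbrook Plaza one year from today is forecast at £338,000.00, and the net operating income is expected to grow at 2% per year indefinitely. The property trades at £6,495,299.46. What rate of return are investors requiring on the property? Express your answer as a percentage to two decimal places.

7.20%

P = D₁/(r − g) ⇒ r = D₁/P + g = £338,000.0000/£6,495,299.46 + 0.02 = 0.052038 + 0.02 = 0.072038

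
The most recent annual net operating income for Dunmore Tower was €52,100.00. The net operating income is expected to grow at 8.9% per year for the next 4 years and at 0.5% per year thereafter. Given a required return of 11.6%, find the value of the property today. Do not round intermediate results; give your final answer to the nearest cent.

D_1 = 56736.90000
D_2 = 61786.48410
D_3 = 67285.48118
D_4 = 73273.88901
Terminal value at year 4: TV = D_4×(1+g_2)/(r−g_2) = 73640.25846/0.111 = 663425.75185
P_0 = D_1/(1+r)^1 + D_2/(1+r)^2 + D_3/(1+r)^3 + D_4/(1+r)^4 + TV/(1+r)^4
    = 50839.51613 + 49609.52784 + 48409.29732 + 47238.10465 + 427696.35288 = 623792.79881

€623792.80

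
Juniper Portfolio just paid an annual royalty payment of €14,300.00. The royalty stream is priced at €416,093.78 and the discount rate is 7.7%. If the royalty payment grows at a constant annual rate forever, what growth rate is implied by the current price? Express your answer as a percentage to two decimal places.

4.12%

P = D₀(1+g)/(r−g) ⇒ P(r−g) = D₀(1+g) ⇒ g(P+D₀) = P·r − D₀
g = (P·r − D₀)/(P + D₀) = (€416,093.78×0.077 − €14,300.00) / (€416,093.78 + €14,300.00) = 0.041216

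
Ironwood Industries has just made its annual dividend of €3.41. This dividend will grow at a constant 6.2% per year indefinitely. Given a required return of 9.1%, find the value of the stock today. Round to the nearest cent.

€124.88

D₁ = D₀ × (1 + g) = €3.41 × 1.062 = €3.6214
Growing perpetuity: P = D₁ / (r − g) = €3.6214 / (0.091 − 0.062) = €124.88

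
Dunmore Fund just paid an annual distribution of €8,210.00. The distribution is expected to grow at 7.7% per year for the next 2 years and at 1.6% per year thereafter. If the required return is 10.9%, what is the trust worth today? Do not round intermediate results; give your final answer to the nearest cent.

€100306.77

D_1 = 8842.17000
D_2 = 9523.01709
Terminal value at year 2: TV = D_2×(1+g_2)/(r−g_2) = 9675.38536/0.093 = 104036.40176
P_0 = D_1/(1+r)^1 + D_2/(1+r)^2 + TV/(1+r)^2
    = 7973.10189 + 7743.03944 + 84590.62442 = 100306.76576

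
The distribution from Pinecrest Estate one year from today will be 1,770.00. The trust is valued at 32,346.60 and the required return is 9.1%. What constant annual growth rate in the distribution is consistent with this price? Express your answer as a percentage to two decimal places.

P = D₁/(r−g) ⇒ g = r − D₁/P = 0.091 − 1,770.00/32,346.60 = 0.036280

3.63%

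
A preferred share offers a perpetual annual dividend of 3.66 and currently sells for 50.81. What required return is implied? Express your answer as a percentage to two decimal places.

7.20%

P = C/r ⇒ r = C/P = 3.66/50.81 = 0.072033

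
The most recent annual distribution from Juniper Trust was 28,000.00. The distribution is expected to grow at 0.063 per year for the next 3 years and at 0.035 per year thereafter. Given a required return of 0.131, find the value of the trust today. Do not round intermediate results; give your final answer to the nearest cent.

D_1 = 29764.00000
D_2 = 31639.13200
D_3 = 33632.39732
Terminal value at year 3: TV = D_3×(1+g_2)/(r−g_2) = 34809.53122/0.096 = 362599.28356
P_0 = D_1/(1+r)^1 + D_2/(1+r)^2 + D_3/(1+r)^3 + TV/(1+r)^3
    = 26316.53404 + 24734.28443 + 23247.16564 + 250633.50461 = 324931.48872

324931.49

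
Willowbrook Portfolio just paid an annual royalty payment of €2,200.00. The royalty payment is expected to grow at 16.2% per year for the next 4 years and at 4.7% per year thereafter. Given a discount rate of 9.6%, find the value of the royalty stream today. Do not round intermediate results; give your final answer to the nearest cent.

D_1 = 2556.40000
D_2 = 2970.53680
D_3 = 3451.76376
D_4 = 4010.94949
Terminal value at year 4: TV = D_4×(1+g_2)/(r−g_2) = 4199.46412/0.049 = 85703.34933
P_0 = D_1/(1+r)^1 + D_2/(1+r)^2 + D_3/(1+r)^3 + D_4/(1+r)^4 + TV/(1+r)^4
    = 2332.48175 + 2472.94142 + 2621.85942 + 2779.74512 + 59395.77838 = 69602.80609

€69602.81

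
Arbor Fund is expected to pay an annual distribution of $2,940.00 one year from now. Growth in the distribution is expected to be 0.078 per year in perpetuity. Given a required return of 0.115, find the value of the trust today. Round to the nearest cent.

Growing perpetuity: P = D₁ / (r − g) = $2,940.0000 / (0.115 − 0.078) = $79,459.46

$79459.46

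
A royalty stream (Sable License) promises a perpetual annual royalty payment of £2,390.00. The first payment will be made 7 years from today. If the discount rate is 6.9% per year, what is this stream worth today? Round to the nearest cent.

£23210.40

Value at end of year 6: C / r = £2,390.00 / 0.069 = £34,637.6812
Discount to today: PV = £34,637.6812 / (1 + 0.069)^6 = £34,637.6812 / 1.492335 = £23,210.40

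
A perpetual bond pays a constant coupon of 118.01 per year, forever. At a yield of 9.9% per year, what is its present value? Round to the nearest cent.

1192.02

Level perpetuity: PV = C / r = 118.01 / 0.099 = 1,192.02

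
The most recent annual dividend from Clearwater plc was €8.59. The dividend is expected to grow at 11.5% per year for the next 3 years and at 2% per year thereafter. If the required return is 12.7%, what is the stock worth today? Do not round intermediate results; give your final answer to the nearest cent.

D_1 = 9.57785
D_2 = 10.67930
D_3 = 11.90742
Terminal value at year 3: TV = D_3×(1+g_2)/(r−g_2) = 12.14557/0.107 = 113.51001
P_0 = D_1/(1+r)^1 + D_2/(1+r)^2 + D_3/(1+r)^3 + TV/(1+r)^3
    = 8.49854 + 8.40805 + 8.31852 + 79.29803 = 104.52313

€104.52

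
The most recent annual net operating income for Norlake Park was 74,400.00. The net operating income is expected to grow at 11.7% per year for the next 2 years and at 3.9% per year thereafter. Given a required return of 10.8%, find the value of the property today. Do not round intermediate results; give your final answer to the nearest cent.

1289204.90

D_1 = 83104.80000
D_2 = 92828.06160
Terminal value at year 2: TV = D_2×(1+g_2)/(r−g_2) = 96448.35600/0.069 = 1397802.26090
P_0 = D_1/(1+r)^1 + D_2/(1+r)^2 + TV/(1+r)^2
    = 75004.33213 + 75613.57309 + 1138586.99197 = 1289204.89719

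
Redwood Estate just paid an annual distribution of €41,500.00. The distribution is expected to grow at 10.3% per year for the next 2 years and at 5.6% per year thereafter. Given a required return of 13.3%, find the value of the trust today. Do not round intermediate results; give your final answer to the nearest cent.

€619134.47

D_1 = 45774.50000
D_2 = 50489.27350
Terminal value at year 2: TV = D_2×(1+g_2)/(r−g_2) = 53316.67282/0.077 = 692424.32229
P_0 = D_1/(1+r)^1 + D_2/(1+r)^2 + TV/(1+r)^2
    = 40401.14740 + 39331.39062 + 539401.92857 = 619134.46659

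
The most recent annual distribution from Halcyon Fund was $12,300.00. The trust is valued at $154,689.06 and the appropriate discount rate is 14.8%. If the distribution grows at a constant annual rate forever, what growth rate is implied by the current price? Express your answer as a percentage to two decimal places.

6.34%

P = D₀(1+g)/(r−g) ⇒ P(r−g) = D₀(1+g) ⇒ g(P+D₀) = P·r − D₀
g = (P·r − D₀)/(P + D₀) = ($154,689.06×0.148 − $12,300.00) / ($154,689.06 + $12,300.00) = 0.063441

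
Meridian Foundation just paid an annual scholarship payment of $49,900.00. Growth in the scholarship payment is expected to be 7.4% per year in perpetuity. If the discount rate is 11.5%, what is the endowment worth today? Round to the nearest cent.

D₁ = D₀ × (1 + g) = $49,900.00 × 1.074 = $53,592.6000
Growing perpetuity: P = D₁ / (r − g) = $53,592.6000 / (0.115 − 0.074) = $1,307,136.59

$1307136.59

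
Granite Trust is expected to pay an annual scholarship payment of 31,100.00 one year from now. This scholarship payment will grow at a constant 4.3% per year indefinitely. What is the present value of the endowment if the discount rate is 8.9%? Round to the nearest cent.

676086.96

Growing perpetuity: P = D₁ / (r − g) = 31,100.0000 / (0.089 − 0.043) = 676,086.96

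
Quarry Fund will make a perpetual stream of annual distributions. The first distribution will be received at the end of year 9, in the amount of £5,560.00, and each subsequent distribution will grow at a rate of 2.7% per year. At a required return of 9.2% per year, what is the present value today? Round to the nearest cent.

Value at end of year 8: C₁ / (r − g) = £5,560.00 / (0.092 − 0.027) = £85,538.4615
Discount to today: PV = £85,538.4615 / (1 + 0.092)^8 = £85,538.4615 / 2.022000 = £42,303.89

£42303.89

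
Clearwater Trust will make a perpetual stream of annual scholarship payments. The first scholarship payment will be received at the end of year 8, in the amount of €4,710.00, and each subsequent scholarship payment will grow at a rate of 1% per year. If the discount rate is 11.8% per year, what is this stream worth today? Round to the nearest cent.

€19975.82

Value at end of year 7: C₁ / (r − g) = €4,710.00 / (0.118 − 0.01) = €43,611.1111
Discount to today: PV = €43,611.1111 / (1 + 0.118)^7 = €43,611.1111 / 2.183195 = €19,975.82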